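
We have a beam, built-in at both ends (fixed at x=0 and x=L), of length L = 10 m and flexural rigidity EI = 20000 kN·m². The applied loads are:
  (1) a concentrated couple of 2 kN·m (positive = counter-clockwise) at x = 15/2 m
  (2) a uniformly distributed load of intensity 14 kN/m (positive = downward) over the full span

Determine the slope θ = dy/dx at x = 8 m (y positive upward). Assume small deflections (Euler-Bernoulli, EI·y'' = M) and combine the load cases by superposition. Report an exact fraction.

θ(8) = 283/50000 rad

Load 1 — applied couple M₀=2 kN·m at a=15/2 m (b=L-a=5/2):
  θ_1 = (R_Ax²/2 - M_Ax - M₀(x-a))/EI  [x>a] with R_A=9/40, M_A=5/8 = ((9/40)·8²/2 - (5/8)·8 - 2·(8-(15/2)))/20000 = 3/50000 rad
Load 2 — uniform load w=14 kN/m over full span:
  θ_2 = -wx(L-x)(L-2x)/(12EI) = -14·8·(10-8)·(10-2·8)/(12·20000) = 7/1250 rad
Superposition: θ = Σ θ_i = 283/50000 rad ≈ 0.005660 rad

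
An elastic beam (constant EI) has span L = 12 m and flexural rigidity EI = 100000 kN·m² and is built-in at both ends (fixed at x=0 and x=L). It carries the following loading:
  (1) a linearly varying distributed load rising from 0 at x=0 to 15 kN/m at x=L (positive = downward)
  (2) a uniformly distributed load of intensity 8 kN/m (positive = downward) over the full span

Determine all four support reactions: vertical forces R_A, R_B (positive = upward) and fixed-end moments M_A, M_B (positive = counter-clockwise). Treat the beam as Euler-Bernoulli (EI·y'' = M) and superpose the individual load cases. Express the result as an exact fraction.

Load 1 — triangular load w₀=15 kN/m (0→w₀ over full span):
  R_A = 3w₀L/20 = 3·15·12/20 = 27 kN
  M_A = w₀L²/30 = 15·12²/30 = 72 kN·m
  R_B = 7w₀L/20 = 7·15·12/20 = 63 kN
  M_B = -w₀L²/20 = -15·12²/20 = -108 kN·m
Load 2 — uniform load w=8 kN/m over full span:
  R_A = wL/2 = 8·12/2 = 48 kN
  M_A = wL²/12 = 8·12²/12 = 96 kN·m
  R_B = wL/2 = 8·12/2 = 48 kN
  M_B = -wL²/12 = -8·12²/12 = -96 kN·m
Superposition: R_A = 75 kN, M_A = 168 kN·m, R_B = 111 kN, M_B = -204 kN·m

R_A = 75 kN, M_A = 168 kN·m, R_B = 111 kN, M_B = -204 kN·m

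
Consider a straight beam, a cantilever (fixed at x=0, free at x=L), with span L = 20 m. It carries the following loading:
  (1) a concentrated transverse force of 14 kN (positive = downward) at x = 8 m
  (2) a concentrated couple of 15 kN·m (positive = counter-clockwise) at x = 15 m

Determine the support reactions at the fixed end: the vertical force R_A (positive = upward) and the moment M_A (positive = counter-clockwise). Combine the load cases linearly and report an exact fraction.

Load 1 — point force P=14 kN at a=8 m (b=L-a=12):
  R_A = P = 14 kN
  M_A = Pa = 14·8 = 112 kN·m
Load 2 — applied couple M₀=15 kN·m at a=15 m (b=L-a=5):
  R_A = 0 kN
  M_A = -M₀ = -15 kN·m
Superposition: R_A = 14 kN, M_A = 97 kN·m

R_A = 14 kN, M_A = 97 kN·m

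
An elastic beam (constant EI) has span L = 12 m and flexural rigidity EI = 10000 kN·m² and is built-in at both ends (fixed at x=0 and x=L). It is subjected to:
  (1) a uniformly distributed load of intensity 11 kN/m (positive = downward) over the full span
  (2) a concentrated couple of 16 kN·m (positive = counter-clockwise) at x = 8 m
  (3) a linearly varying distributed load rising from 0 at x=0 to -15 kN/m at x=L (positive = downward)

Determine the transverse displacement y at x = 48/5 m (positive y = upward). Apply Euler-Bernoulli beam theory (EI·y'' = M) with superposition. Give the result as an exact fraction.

Load 1 — uniform load w=11 kN/m over full span:
  y_1 = -wx²(L-x)²/(24EI) = -11·(48/5)²·(12-(48/5))²/(24·10000) = -9504/390625 m
Load 2 — applied couple M₀=16 kN·m at a=8 m (b=L-a=4):
  y_2 = (R_Ax³/6 - M_Ax²/2 - M₀(x-a)²/2)/EI  [x>a] with R_A=16/9, M_A=16/3 = ((16/9)·(48/5)³/6 - (16/3)·(48/5)²/2 - 16·((48/5)-8)²/2)/10000 = -32/78125 m
Load 3 — triangular load w₀=-15 kN/m (0→w₀ over full span):
  y_3 = -w₀x²(L-x)²(x+2L)/(120LEI) = -(-15)·(48/5)²·(12-(48/5))²·((48/5)+2·12)/(120·12·10000) = 36288/1953125 m
Superposition: y = Σ y_i = -12032/1953125 m ≈ -0.006160 m

y(48/5) = -12032/1953125 m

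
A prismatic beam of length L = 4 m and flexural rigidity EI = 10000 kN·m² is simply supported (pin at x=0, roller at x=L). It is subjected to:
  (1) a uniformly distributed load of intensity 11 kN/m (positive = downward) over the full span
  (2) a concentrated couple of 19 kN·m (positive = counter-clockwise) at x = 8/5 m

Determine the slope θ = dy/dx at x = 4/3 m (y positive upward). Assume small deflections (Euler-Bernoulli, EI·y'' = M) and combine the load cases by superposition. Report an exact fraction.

Load 1 — uniform load w=11 kN/m over full span:
  θ_1 = -w(L³-6Lx²+4x³)/(24EI) = -11·(4³-6·4·(4/3)²+4·(4/3)³)/(24·10000) = -143/101250 rad
Load 2 — applied couple M₀=19 kN·m at a=8/5 m (b=L-a=12/5):
  θ_2 = (M₀x²/(2L)+C₁)/EI  [x≤a] with C₁=M₀(3b²-L²)/(6L)=76/75 = (19·(4/3)²/(2·4)+(76/75))/10000 = 589/1125000 rad
Superposition: θ = Σ θ_i = -8999/10125000 rad ≈ -0.000889 rad

θ(4/3) = -8999/10125000 rad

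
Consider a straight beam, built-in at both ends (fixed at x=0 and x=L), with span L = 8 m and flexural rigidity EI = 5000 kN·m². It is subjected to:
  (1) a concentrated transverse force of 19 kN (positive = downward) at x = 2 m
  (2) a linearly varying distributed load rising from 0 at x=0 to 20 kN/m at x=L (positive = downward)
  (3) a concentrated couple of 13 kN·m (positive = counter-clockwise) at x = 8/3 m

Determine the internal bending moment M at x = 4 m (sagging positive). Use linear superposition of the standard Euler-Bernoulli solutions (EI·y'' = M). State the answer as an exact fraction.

Load 1 — point force P=19 kN at a=2 m (b=L-a=6):
  M_1 = Pa²(a+3b)(L-x)/L³ - Pa²b/L²  [x>a] = 19·2²·(2+3·6)·(8-4)/8³ - 19·2²·6/8² = 19/4 kN·m
Load 2 — triangular load w₀=20 kN/m (0→w₀ over full span):
  M_2 = 3w₀Lx/20 - w₀L²/30 - w₀x³/(6L) = 3·20·8·4/20 - 20·8²/30 - 20·4³/(6·8) = 80/3 kN·m
Load 3 — applied couple M₀=13 kN·m at a=8/3 m (b=L-a=16/3):
  M_3 = R_Ax - M_A - M₀  [x>a] with R_A=13/6, M_A=0 = (13/6)·4 - 0 - 13 = -13/3 kN·m
Superposition: M = Σ M_i = 325/12 kN·m ≈ 27.083333 kN·m

M(4) = 325/12 kN·m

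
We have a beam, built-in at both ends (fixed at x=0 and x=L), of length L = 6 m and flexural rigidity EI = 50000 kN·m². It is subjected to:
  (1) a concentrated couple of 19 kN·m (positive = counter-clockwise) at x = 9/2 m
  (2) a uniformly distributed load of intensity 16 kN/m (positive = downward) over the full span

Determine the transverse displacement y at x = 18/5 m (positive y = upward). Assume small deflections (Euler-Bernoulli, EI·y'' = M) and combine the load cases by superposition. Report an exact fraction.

y(18/5) = -302697/250000000 m

Load 1 — applied couple M₀=19 kN·m at a=9/2 m (b=L-a=3/2):
  y_1 = (R_Ax³/6 - M_Ax²/2)/EI  [x≤a] with R_A=57/16, M_A=95/16 = ((57/16)·(18/5)³/6 - (95/16)·(18/5)²/2)/50000 = -10773/50000000 m
Load 2 — uniform load w=16 kN/m over full span:
  y_2 = -wx²(L-x)²/(24EI) = -16·(18/5)²·(6-(18/5))²/(24·50000) = -1944/1953125 m
Superposition: y = Σ y_i = -302697/250000000 m ≈ -0.001211 m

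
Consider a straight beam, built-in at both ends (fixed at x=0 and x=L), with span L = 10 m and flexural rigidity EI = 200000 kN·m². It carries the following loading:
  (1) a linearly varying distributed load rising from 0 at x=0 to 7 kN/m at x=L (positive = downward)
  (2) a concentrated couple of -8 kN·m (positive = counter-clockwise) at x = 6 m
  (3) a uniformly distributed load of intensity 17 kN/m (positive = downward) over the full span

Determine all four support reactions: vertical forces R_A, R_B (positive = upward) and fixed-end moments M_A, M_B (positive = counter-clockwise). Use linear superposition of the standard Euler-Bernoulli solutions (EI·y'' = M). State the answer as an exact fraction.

R_A = 23587/250 kN, M_A = 4061/25 kN·m, R_B = 27663/250 kN, M_B = -13322/75 kN·m

Load 1 — triangular load w₀=7 kN/m (0→w₀ over full span):
  R_A = 3w₀L/20 = 3·7·10/20 = 21/2 kN
  M_A = w₀L²/30 = 7·10²/30 = 70/3 kN·m
  R_B = 7w₀L/20 = 7·7·10/20 = 49/2 kN
  M_B = -w₀L²/20 = -7·10²/20 = -35 kN·m
Load 2 — applied couple M₀=-8 kN·m at a=6 m (b=L-a=4):
  R_A = 6M₀ab/L³ = 6·(-8)·6·4/10³ = -144/125 kN
  M_A = M₀b(2a-b)/L² = (-8)·4·(2·6-4)/10² = -64/25 kN·m
  R_B = -6M₀ab/L³ = -6·(-8)·6·4/10³ = 144/125 kN
  M_B = M₀a(2b-a)/L² = (-8)·6·(2·4-6)/10² = -24/25 kN·m
Load 3 — uniform load w=17 kN/m over full span:
  R_A = wL/2 = 17·10/2 = 85 kN
  M_A = wL²/12 = 17·10²/12 = 425/3 kN·m
  R_B = wL/2 = 17·10/2 = 85 kN
  M_B = -wL²/12 = -17·10²/12 = -425/3 kN·m
Superposition: R_A = 23587/250 kN, M_A = 4061/25 kN·m, R_B = 27663/250 kN, M_B = -13322/75 kN·m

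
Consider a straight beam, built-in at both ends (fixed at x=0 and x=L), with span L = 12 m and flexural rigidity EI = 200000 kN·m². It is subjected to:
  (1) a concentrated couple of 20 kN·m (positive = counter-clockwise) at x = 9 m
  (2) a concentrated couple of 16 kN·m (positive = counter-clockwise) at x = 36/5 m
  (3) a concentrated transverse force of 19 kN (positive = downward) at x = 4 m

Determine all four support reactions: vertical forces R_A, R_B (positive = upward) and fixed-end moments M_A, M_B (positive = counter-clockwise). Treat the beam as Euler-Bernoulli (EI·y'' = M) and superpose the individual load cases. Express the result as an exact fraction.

Load 1 — applied couple M₀=20 kN·m at a=9 m (b=L-a=3):
  R_A = 6M₀ab/L³ = 6·20·9·3/12³ = 15/8 kN
  M_A = M₀b(2a-b)/L² = 20·3·(2·9-3)/12² = 25/4 kN·m
  R_B = -6M₀ab/L³ = -6·20·9·3/12³ = -15/8 kN
  M_B = M₀a(2b-a)/L² = 20·9·(2·3-9)/12² = -15/4 kN·m
Load 2 — applied couple M₀=16 kN·m at a=36/5 m (b=L-a=24/5):
  R_A = 6M₀ab/L³ = 6·16·(36/5)·(24/5)/12³ = 48/25 kN
  M_A = M₀b(2a-b)/L² = 16·(24/5)·(2·(36/5)-(24/5))/12² = 128/25 kN·m
  R_B = -6M₀ab/L³ = -6·16·(36/5)·(24/5)/12³ = -48/25 kN
  M_B = M₀a(2b-a)/L² = 16·(36/5)·(2·(24/5)-(36/5))/12² = 48/25 kN·m
Load 3 — point force P=19 kN at a=4 m (b=L-a=8):
  R_A = Pb²(3a+b)/L³ = 19·8²·(3·4+8)/12³ = 380/27 kN
  M_A = Pab²/L² = 19·4·8²/12² = 304/9 kN·m
  R_B = Pa²(a+3b)/L³ = 19·4²·(4+3·8)/12³ = 133/27 kN
  M_B = -Pa²b/L² = -19·4²·8/12² = -152/9 kN·m
Superposition: R_A = 96493/5400 kN, M_A = 40633/900 kN·m, R_B = 6107/5400 kN, M_B = -16847/900 kN·m

R_A = 96493/5400 kN, M_A = 40633/900 kN·m, R_B = 6107/5400 kN, M_B = -16847/900 kN·m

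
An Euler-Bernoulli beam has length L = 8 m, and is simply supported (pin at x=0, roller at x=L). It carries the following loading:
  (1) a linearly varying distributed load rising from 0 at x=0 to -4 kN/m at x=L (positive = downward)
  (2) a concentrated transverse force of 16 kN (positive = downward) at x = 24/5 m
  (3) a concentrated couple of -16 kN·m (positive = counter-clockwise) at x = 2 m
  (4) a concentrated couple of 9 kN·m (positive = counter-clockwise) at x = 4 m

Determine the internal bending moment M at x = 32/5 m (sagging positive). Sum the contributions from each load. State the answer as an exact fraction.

M(32/5) = 559/125 kN·m

Load 1 — triangular load w₀=-4 kN/m (0→w₀ over full span):
  M_1 = w₀Lx/6 - w₀x³/(6L) = (-4)·8·(32/5)/6 - (-4)·(32/5)³/(6·8) = -1536/125 kN·m
Load 2 — point force P=16 kN at a=24/5 m (b=L-a=16/5):
  M_2 = Pa(L-x)/L  [x>a] = 16·(24/5)·(8-(32/5))/8 = 384/25 kN·m
Load 3 — applied couple M₀=-16 kN·m at a=2 m (b=L-a=6):
  M_3 = M₀x/L - M₀  [x>a] = (-16)·(32/5)/8 - (-16) = 16/5 kN·m
Load 4 — applied couple M₀=9 kN·m at a=4 m (b=L-a=4):
  M_4 = M₀x/L - M₀  [x>a] = 9·(32/5)/8 - 9 = -9/5 kN·m
Superposition: M = Σ M_i = 559/125 kN·m ≈ 4.472000 kN·m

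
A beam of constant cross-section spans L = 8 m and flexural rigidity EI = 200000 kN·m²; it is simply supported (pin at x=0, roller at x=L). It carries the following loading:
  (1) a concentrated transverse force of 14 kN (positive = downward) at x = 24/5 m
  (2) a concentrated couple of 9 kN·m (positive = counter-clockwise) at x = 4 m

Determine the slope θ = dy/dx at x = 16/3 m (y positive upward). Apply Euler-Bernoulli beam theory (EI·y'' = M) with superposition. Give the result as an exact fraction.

θ(16/3) = 10679/75000000 rad

Load 1 — point force P=14 kN at a=24/5 m (b=L-a=16/5):
  θ_1 = -Pa(2L²-6Lx+3x²+a²)/(6LEI)  [x>a] = -14·(24/5)·(2·8²-6·8·(16/3)+3·(16/3)²+(24/5)²)/(6·8·200000) = 161/1171875 rad
Load 2 — applied couple M₀=9 kN·m at a=4 m (b=L-a=4):
  θ_2 = (M₀x²/(2L)-M₀(x-a)+C₁)/EI  [x>a] with C₁=M₀(3b²-L²)/(6L)=-3 = (9·(16/3)²/(2·8)-9·((16/3)-4)+(-3))/200000 = 1/200000 rad
Superposition: θ = Σ θ_i = 10679/75000000 rad ≈ 0.000142 rad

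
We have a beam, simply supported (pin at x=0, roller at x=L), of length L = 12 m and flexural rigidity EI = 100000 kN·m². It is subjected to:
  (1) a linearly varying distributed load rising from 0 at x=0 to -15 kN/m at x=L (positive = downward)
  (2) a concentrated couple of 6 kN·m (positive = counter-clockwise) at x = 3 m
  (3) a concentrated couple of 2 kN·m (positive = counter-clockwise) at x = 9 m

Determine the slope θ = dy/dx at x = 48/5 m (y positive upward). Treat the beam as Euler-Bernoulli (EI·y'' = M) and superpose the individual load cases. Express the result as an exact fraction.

Load 1 — triangular load w₀=-15 kN/m (0→w₀ over full span):
  θ_1 = -w₀(7L⁴-30L²x²+15x⁴)/(360LEI) = -(-15)·(7·12⁴-30·12²·(48/5)²+15·(48/5)⁴)/(360·12·100000) = -6813/1562500 rad
Load 2 — applied couple M₀=6 kN·m at a=3 m (b=L-a=9):
  θ_2 = (M₀x²/(2L)-M₀(x-a)+C₁)/EI  [x>a] with C₁=M₀(3b²-L²)/(6L)=33/4 = (6·(48/5)²/(2·12)-6·((48/5)-3)+(33/4))/100000 = -831/10000000 rad
Load 3 — applied couple M₀=2 kN·m at a=9 m (b=L-a=3):
  θ_3 = (M₀x²/(2L)-M₀(x-a)+C₁)/EI  [x>a] with C₁=M₀(3b²-L²)/(6L)=-13/4 = (2·(48/5)²/(2·12)-2·((48/5)-9)+(-13/4))/100000 = 323/10000000 rad
Superposition: θ = Σ θ_i = -55139/12500000 rad ≈ -0.004411 rad

θ(48/5) = -55139/12500000 rad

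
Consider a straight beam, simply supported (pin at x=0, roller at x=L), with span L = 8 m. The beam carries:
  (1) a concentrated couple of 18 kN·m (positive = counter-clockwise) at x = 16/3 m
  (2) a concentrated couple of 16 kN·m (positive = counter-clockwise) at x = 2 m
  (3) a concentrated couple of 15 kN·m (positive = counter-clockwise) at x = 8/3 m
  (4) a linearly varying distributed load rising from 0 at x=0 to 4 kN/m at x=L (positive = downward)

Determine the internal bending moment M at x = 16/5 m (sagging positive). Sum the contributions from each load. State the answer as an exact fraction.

M(16/5) = 367/125 kN·m

Load 1 — applied couple M₀=18 kN·m at a=16/3 m (b=L-a=8/3):
  M_1 = M₀x/L  [x≤a] = 18·(16/5)/8 = 36/5 kN·m
Load 2 — applied couple M₀=16 kN·m at a=2 m (b=L-a=6):
  M_2 = M₀x/L - M₀  [x>a] = 16·(16/5)/8 - 16 = -48/5 kN·m
Load 3 — applied couple M₀=15 kN·m at a=8/3 m (b=L-a=16/3):
  M_3 = M₀x/L - M₀  [x>a] = 15·(16/5)/8 - 15 = -9 kN·m
Load 4 — triangular load w₀=4 kN/m (0→w₀ over full span):
  M_4 = w₀Lx/6 - w₀x³/(6L) = 4·8·(16/5)/6 - 4·(16/5)³/(6·8) = 1792/125 kN·m
Superposition: M = Σ M_i = 367/125 kN·m ≈ 2.936000 kN·m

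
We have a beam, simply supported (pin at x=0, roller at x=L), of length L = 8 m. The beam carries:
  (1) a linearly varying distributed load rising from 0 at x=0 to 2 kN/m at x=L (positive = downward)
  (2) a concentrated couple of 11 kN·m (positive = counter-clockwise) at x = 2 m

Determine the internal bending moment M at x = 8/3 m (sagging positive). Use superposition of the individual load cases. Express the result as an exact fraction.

M(8/3) = -82/81 kN·m

Load 1 — triangular load w₀=2 kN/m (0→w₀ over full span):
  M_1 = w₀Lx/6 - w₀x³/(6L) = 2·8·(8/3)/6 - 2·(8/3)³/(6·8) = 512/81 kN·m
Load 2 — applied couple M₀=11 kN·m at a=2 m (b=L-a=6):
  M_2 = M₀x/L - M₀  [x>a] = 11·(8/3)/8 - 11 = -22/3 kN·m
Superposition: M = Σ M_i = -82/81 kN·m ≈ -1.012346 kN·m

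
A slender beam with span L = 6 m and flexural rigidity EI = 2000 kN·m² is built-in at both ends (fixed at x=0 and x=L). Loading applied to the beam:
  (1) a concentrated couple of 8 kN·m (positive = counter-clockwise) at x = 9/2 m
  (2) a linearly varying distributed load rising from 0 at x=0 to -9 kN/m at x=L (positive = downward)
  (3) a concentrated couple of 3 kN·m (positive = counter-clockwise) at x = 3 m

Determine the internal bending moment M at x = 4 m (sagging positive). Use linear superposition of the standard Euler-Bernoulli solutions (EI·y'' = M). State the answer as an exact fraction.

M(4) = -57/20 kN·m

Load 1 — applied couple M₀=8 kN·m at a=9/2 m (b=L-a=3/2):
  M_1 = R_Ax - M_A  [x≤a] with R_A=3/2, M_A=5/2 = (3/2)·4 - (5/2) = 7/2 kN·m
Load 2 — triangular load w₀=-9 kN/m (0→w₀ over full span):
  M_2 = 3w₀Lx/20 - w₀L²/30 - w₀x³/(6L) = 3·(-9)·6·4/20 - (-9)·6²/30 - (-9)·4³/(6·6) = -28/5 kN·m
Load 3 — applied couple M₀=3 kN·m at a=3 m (b=L-a=3):
  M_3 = R_Ax - M_A - M₀  [x>a] with R_A=3/4, M_A=3/4 = (3/4)·4 - (3/4) - 3 = -3/4 kN·m
Superposition: M = Σ M_i = -57/20 kN·m ≈ -2.850000 kN·m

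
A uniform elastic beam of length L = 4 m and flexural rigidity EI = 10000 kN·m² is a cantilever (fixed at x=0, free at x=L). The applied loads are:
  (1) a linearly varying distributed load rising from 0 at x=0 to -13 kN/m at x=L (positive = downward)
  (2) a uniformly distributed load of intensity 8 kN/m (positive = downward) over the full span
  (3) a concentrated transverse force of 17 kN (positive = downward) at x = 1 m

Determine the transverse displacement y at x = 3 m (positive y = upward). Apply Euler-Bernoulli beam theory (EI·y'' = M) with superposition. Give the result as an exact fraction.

Load 1 — triangular load w₀=-13 kN/m (0→w₀ over full span):
  y_1 = (w₀Lx³/12-w₀L²x²/6-w₀x⁵/(120L))/EI = ((-13)·4·3³/12-(-13)·4²·3²/6-(-13)·3⁵/(120·4))/10000 = 32253/1600000 m
Load 2 — uniform load w=8 kN/m over full span:
  y_2 = -wx²(x²-4Lx+6L²)/(24EI) = -8·3²·(3²-4·4·3+6·4²)/(24·10000) = -171/10000 m
Load 3 — point force P=17 kN at a=1 m (b=L-a=3):
  y_3 = -Pa²(3x-a)/(6EI)  [x>a] = -17·1²·(3·3-1)/(6·10000) = -17/7500 m
Superposition: y = Σ y_i = 3799/4800000 m ≈ 0.000791 m

y(3) = 3799/4800000 m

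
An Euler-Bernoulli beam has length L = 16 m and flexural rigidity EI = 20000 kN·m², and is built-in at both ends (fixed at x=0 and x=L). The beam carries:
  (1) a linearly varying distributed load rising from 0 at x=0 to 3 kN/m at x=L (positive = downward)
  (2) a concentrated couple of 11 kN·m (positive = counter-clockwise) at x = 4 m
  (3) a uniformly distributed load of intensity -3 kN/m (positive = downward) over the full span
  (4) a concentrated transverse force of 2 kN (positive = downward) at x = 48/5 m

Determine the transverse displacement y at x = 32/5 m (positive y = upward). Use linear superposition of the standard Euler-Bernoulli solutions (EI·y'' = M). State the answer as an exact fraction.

Load 1 — triangular load w₀=3 kN/m (0→w₀ over full span):
  y_1 = -w₀x²(L-x)²(x+2L)/(120LEI) = -3·(32/5)²·(16-(32/5))²·((32/5)+2·16)/(120·16·20000) = -110592/9765625 m
Load 2 — applied couple M₀=11 kN·m at a=4 m (b=L-a=12):
  y_2 = (R_Ax³/6 - M_Ax²/2 - M₀(x-a)²/2)/EI  [x>a] with R_A=99/128, M_A=-33/16 = ((99/128)·(32/5)³/6 - (-33/16)·(32/5)²/2 - 11·((32/5)-4)²/2)/20000 = 693/312500 m
Load 3 — uniform load w=-3 kN/m over full span:
  y_3 = -wx²(L-x)²/(24EI) = -(-3)·(32/5)²·(16-(32/5))²/(24·20000) = 9216/390625 m
Load 4 — point force P=2 kN at a=48/5 m (b=L-a=32/5):
  y_4 = -Pb²x²(3aL-(3a+b)x)/(6L³EI)  [x≤a] = -2·(32/5)²·(32/5)²·(3·(48/5)·16-(3·(48/5)+(32/5))·(32/5))/(6·16³·20000) = -47104/29296875 m
Superposition: y = Σ y_i = 301831/23437500 m ≈ 0.012878 m

y(32/5) = 301831/23437500 m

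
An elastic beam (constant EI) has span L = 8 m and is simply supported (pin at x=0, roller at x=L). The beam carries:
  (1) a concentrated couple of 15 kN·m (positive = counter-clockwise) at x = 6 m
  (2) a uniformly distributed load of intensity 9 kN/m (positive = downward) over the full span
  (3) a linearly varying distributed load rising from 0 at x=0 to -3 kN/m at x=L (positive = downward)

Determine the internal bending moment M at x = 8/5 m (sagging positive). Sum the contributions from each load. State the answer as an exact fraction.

Load 1 — applied couple M₀=15 kN·m at a=6 m (b=L-a=2):
  M_1 = M₀x/L  [x≤a] = 15·(8/5)/8 = 3 kN·m
Load 2 — uniform load w=9 kN/m over full span:
  M_2 = wx(L-x)/2 = 9·(8/5)·(8-(8/5))/2 = 1152/25 kN·m
Load 3 — triangular load w₀=-3 kN/m (0→w₀ over full span):
  M_3 = w₀Lx/6 - w₀x³/(6L) = (-3)·8·(8/5)/6 - (-3)·(8/5)³/(6·8) = -768/125 kN·m
Superposition: M = Σ M_i = 5367/125 kN·m ≈ 42.936000 kN·m

M(8/5) = 5367/125 kN·m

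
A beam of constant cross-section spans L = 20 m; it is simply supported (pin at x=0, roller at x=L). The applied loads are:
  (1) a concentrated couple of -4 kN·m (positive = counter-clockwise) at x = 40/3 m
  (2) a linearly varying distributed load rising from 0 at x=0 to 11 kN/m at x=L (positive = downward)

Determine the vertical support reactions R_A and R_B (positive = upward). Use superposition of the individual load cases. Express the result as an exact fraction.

R_A = 547/15 kN, R_B = 1103/15 kN

Load 1 — applied couple M₀=-4 kN·m at a=40/3 m (b=L-a=20/3):
  R_A = M₀/L = (-4)/20 = -1/5 kN
  R_B = -M₀/L = -(-4)/20 = 1/5 kN
Load 2 — triangular load w₀=11 kN/m (0→w₀ over full span):
  R_A = w₀L/6 = 11·20/6 = 110/3 kN
  R_B = w₀L/3 = 11·20/3 = 220/3 kN
Superposition: R_A = 547/15 kN, R_B = 1103/15 kN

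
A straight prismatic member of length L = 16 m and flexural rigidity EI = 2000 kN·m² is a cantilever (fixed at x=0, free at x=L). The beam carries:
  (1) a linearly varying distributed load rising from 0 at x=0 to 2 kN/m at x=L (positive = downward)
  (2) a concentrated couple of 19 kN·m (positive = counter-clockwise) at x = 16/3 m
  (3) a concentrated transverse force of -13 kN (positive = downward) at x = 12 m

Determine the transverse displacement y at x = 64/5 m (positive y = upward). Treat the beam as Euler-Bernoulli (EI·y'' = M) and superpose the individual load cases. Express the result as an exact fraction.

Load 1 — triangular load w₀=2 kN/m (0→w₀ over full span):
  y_1 = (w₀Lx³/12-w₀L²x²/6-w₀x⁵/(120L))/EI = (2·16·(64/5)³/12-2·16²·(64/5)²/6-2·(64/5)⁵/(120·16))/2000 = -25624576/5859375 m
Load 2 — applied couple M₀=19 kN·m at a=16/3 m (b=L-a=32/3):
  y_2 = M₀a(2x-a)/(2EI)  [x>a] = 19·(16/3)·(2·(64/5)-(16/3))/(2·2000) = 2888/5625 m
Load 3 — point force P=-13 kN at a=12 m (b=L-a=4):
  y_3 = -Pa²(3x-a)/(6EI)  [x>a] = -(-13)·12²·(3·(64/5)-12)/(6·2000) = 2574/625 m
Superposition: y = Σ y_i = 4545022/17578125 m ≈ 0.258561 m

y(64/5) = 4545022/17578125 m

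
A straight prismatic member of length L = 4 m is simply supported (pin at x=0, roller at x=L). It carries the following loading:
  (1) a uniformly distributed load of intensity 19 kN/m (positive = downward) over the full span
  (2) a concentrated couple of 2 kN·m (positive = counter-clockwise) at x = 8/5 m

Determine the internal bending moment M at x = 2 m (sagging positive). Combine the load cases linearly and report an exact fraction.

M(2) = 37 kN·m

Load 1 — uniform load w=19 kN/m over full span:
  M_1 = wx(L-x)/2 = 19·2·(4-2)/2 = 38 kN·m
Load 2 — applied couple M₀=2 kN·m at a=8/5 m (b=L-a=12/5):
  M_2 = M₀x/L - M₀  [x>a] = 2·2/4 - 2 = -1 kN·m
Superposition: M = Σ M_i = 37 kN·m ≈ 37.000000 kN·m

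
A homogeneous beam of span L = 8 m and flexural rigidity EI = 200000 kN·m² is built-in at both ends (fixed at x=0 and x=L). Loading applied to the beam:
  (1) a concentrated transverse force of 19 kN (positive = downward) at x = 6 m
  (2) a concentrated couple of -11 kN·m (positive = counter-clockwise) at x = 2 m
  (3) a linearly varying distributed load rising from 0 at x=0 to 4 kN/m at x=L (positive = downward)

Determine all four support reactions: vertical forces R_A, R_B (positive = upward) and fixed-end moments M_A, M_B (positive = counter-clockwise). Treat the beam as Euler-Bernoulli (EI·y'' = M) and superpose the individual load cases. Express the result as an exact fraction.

Load 1 — point force P=19 kN at a=6 m (b=L-a=2):
  R_A = Pb²(3a+b)/L³ = 19·2²·(3·6+2)/8³ = 95/32 kN
  M_A = Pab²/L² = 19·6·2²/8² = 57/8 kN·m
  R_B = Pa²(a+3b)/L³ = 19·6²·(6+3·2)/8³ = 513/32 kN
  M_B = -Pa²b/L² = -19·6²·2/8² = -171/8 kN·m
Load 2 — applied couple M₀=-11 kN·m at a=2 m (b=L-a=6):
  R_A = 6M₀ab/L³ = 6·(-11)·2·6/8³ = -99/64 kN
  M_A = M₀b(2a-b)/L² = (-11)·6·(2·2-6)/8² = 33/16 kN·m
  R_B = -6M₀ab/L³ = -6·(-11)·2·6/8³ = 99/64 kN
  M_B = M₀a(2b-a)/L² = (-11)·2·(2·6-2)/8² = -55/16 kN·m
Load 3 — triangular load w₀=4 kN/m (0→w₀ over full span):
  R_A = 3w₀L/20 = 3·4·8/20 = 24/5 kN
  M_A = w₀L²/30 = 4·8²/30 = 128/15 kN·m
  R_B = 7w₀L/20 = 7·4·8/20 = 56/5 kN
  M_B = -w₀L²/20 = -4·8²/20 = -64/5 kN·m
Superposition: R_A = 1991/320 kN, M_A = 4253/240 kN·m, R_B = 9209/320 kN, M_B = -3009/80 kN·m

R_A = 1991/320 kN, M_A = 4253/240 kN·m, R_B = 9209/320 kN, M_B = -3009/80 kN·m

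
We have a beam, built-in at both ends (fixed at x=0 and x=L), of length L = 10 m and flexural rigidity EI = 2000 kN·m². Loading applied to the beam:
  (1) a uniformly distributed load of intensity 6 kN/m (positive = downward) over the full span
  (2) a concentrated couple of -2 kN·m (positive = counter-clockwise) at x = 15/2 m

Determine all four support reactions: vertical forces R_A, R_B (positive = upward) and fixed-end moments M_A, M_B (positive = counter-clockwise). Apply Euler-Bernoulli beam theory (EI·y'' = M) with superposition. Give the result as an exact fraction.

R_A = 1191/40 kN, M_A = 395/8 kN·m, R_B = 1209/40 kN, M_B = -397/8 kN·m

Load 1 — uniform load w=6 kN/m over full span:
  R_A = wL/2 = 6·10/2 = 30 kN
  M_A = wL²/12 = 6·10²/12 = 50 kN·m
  R_B = wL/2 = 6·10/2 = 30 kN
  M_B = -wL²/12 = -6·10²/12 = -50 kN·m
Load 2 — applied couple M₀=-2 kN·m at a=15/2 m (b=L-a=5/2):
  R_A = 6M₀ab/L³ = 6·(-2)·(15/2)·(5/2)/10³ = -9/40 kN
  M_A = M₀b(2a-b)/L² = (-2)·(5/2)·(2·(15/2)-(5/2))/10² = -5/8 kN·m
  R_B = -6M₀ab/L³ = -6·(-2)·(15/2)·(5/2)/10³ = 9/40 kN
  M_B = M₀a(2b-a)/L² = (-2)·(15/2)·(2·(5/2)-(15/2))/10² = 3/8 kN·m
Superposition: R_A = 1191/40 kN, M_A = 395/8 kN·m, R_B = 1209/40 kN, M_B = -397/8 kN·m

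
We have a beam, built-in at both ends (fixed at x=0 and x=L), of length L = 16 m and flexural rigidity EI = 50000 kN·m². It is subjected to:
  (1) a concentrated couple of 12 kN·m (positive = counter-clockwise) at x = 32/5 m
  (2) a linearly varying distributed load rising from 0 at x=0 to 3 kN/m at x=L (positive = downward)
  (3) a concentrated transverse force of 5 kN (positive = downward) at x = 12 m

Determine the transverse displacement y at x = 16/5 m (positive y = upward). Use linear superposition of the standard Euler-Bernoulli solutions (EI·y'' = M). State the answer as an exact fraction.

y(16/5) = -318406/146484375 m

Load 1 — applied couple M₀=12 kN·m at a=32/5 m (b=L-a=48/5):
  y_1 = (R_Ax³/6 - M_Ax²/2)/EI  [x≤a] with R_A=27/25, M_A=36/25 = ((27/25)·(16/5)³/6 - (36/25)·(16/5)²/2)/50000 = -288/9765625 m
Load 2 — triangular load w₀=3 kN/m (0→w₀ over full span):
  y_2 = -w₀x²(L-x)²(x+2L)/(120LEI) = -3·(16/5)²·(16-(16/5))²·((16/5)+2·16)/(120·16·50000) = -90112/48828125 m
Load 3 — point force P=5 kN at a=12 m (b=L-a=4):
  y_3 = -Pb²x²(3aL-(3a+b)x)/(6L³EI)  [x≤a] = -5·4²·(16/5)²·(3·12·16-(3·12+4)·(16/5))/(6·16³·50000) = -14/46875 m
Superposition: y = Σ y_i = -318406/146484375 m ≈ -0.002174 m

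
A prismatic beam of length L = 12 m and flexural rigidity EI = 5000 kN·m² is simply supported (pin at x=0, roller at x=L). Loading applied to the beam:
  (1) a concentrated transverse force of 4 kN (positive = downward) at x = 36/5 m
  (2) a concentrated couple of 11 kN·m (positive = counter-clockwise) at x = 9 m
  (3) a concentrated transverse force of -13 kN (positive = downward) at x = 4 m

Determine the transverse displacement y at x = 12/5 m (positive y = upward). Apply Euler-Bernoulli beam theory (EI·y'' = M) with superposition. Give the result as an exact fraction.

Load 1 — point force P=4 kN at a=36/5 m (b=L-a=24/5):
  y_1 = -Pbx(L²-b²-x²)/(6LEI)  [x≤a] = -4·(24/5)·(12/5)·(12²-(24/5)²-(12/5)²)/(6·12·5000) = -1152/78125 m
Load 2 — applied couple M₀=11 kN·m at a=9 m (b=L-a=3):
  y_2 = (M₀x³/(6L)+C₁x)/EI  [x≤a] with C₁=M₀(3b²-L²)/(6L)=-143/8 = (11·(12/5)³/(6·12)+(-143/8)·(12/5))/5000 = -10197/1250000 m
Load 3 — point force P=-13 kN at a=4 m (b=L-a=8):
  y_3 = -Pbx(L²-b²-x²)/(6LEI)  [x≤a] = -(-13)·8·(12/5)·(12²-8²-(12/5)²)/(6·12·5000) = 12064/234375 m
Superposition: y = Σ y_i = 107137/3750000 m ≈ 0.028570 m

y(12/5) = 107137/3750000 m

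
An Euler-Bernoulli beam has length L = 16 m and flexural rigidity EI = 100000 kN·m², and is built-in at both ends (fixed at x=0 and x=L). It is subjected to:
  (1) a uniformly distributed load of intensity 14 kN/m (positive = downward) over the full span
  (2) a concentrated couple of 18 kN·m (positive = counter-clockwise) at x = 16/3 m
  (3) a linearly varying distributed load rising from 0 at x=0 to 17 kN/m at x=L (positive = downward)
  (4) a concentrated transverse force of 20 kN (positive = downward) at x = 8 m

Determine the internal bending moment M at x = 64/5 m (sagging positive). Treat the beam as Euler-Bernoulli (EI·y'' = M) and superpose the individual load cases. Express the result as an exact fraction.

M(64/5) = -1618/125 kN·m

Load 1 — uniform load w=14 kN/m over full span:
  M_1 = wLx/2 - wL²/12 - wx²/2 = 14·16·(64/5)/2 - 14·16²/12 - 14·(64/5)²/2 = -896/75 kN·m
Load 2 — applied couple M₀=18 kN·m at a=16/3 m (b=L-a=32/3):
  M_2 = R_Ax - M_A - M₀  [x>a] with R_A=3/2, M_A=0 = (3/2)·(64/5) - 0 - 18 = 6/5 kN·m
Load 3 — triangular load w₀=17 kN/m (0→w₀ over full span):
  M_3 = 3w₀Lx/20 - w₀L²/30 - w₀x³/(6L) = 3·17·16·(64/5)/20 - 17·16²/30 - 17·(64/5)³/(6·16) = 2176/375 kN·m
Load 4 — point force P=20 kN at a=8 m (b=L-a=8):
  M_4 = Pa²(a+3b)(L-x)/L³ - Pa²b/L²  [x>a] = 20·8²·(8+3·8)·(16-(64/5))/16³ - 20·8²·8/16² = -8 kN·m
Superposition: M = Σ M_i = -1618/125 kN·m ≈ -12.944000 kN·m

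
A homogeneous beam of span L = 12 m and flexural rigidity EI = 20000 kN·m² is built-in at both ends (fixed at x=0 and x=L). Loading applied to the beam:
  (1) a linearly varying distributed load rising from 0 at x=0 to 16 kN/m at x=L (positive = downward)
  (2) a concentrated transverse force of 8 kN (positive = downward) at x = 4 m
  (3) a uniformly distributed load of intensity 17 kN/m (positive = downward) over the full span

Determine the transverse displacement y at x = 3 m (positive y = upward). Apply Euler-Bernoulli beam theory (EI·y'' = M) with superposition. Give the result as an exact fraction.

y(3) = -92689/2400000 m

Load 1 — triangular load w₀=16 kN/m (0→w₀ over full span):
  y_1 = -w₀x²(L-x)²(x+2L)/(120LEI) = -16·3²·(12-3)²·(3+2·12)/(120·12·20000) = -2187/200000 m
Load 2 — point force P=8 kN at a=4 m (b=L-a=8):
  y_2 = -Pb²x²(3aL-(3a+b)x)/(6L³EI)  [x≤a] = -8·8²·3²·(3·4·12-(3·4+8)·3)/(6·12³·20000) = -7/3750 m
Load 3 — uniform load w=17 kN/m over full span:
  y_3 = -wx²(L-x)²/(24EI) = -17·3²·(12-3)²/(24·20000) = -4131/160000 m
Superposition: y = Σ y_i = -92689/2400000 m ≈ -0.038620 m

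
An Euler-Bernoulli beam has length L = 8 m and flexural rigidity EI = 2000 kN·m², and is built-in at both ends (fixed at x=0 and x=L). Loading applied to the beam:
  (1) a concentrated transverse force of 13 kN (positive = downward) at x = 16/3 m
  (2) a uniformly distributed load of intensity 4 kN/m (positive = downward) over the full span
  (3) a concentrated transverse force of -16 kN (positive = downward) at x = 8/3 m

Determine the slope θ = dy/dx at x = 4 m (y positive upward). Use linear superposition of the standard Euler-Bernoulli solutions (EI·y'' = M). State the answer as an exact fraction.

Load 1 — point force P=13 kN at a=16/3 m (b=L-a=8/3):
  θ_1 = -Pb²x(2aL-(3a+b)x)/(2L³EI)  [x≤a] = -13·(8/3)²·4·(2·(16/3)·8-(3·(16/3)+(8/3))·4)/(2·8³·2000) = -13/6750 rad
Load 2 — uniform load w=4 kN/m over full span:
  θ_2 = -wx(L-x)(L-2x)/(12EI) = -4·4·(8-4)·(8-2·4)/(12·2000) = 0 rad
Load 3 — point force P=-16 kN at a=8/3 m (b=L-a=16/3):
  θ_3 = Pa²(L-x)(2bL-(3b+a)(L-x))/(2L³EI)  [x>a] = (-16)·(8/3)²·(8-4)·(2·(16/3)·8-(3·(16/3)+(8/3))·(8-4))/(2·8³·2000) = -8/3375 rad
Superposition: θ = Σ θ_i = -29/6750 rad ≈ -0.004296 rad

θ(4) = -29/6750 rad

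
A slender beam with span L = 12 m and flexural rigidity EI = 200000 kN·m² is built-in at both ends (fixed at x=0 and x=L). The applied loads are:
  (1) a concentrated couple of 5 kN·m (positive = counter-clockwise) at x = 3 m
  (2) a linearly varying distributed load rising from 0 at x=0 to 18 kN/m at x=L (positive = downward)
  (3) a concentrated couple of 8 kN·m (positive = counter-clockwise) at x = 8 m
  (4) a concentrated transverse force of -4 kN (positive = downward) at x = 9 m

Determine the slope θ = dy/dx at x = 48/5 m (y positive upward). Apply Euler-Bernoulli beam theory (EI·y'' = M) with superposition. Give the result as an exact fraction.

θ(48/5) = 39497/62500000 rad

Load 1 — applied couple M₀=5 kN·m at a=3 m (b=L-a=9):
  θ_1 = (R_Ax²/2 - M_Ax - M₀(x-a))/EI  [x>a] with R_A=15/32, M_A=-15/16 = ((15/32)·(48/5)²/2 - (-15/16)·(48/5) - 5·((48/5)-3))/200000 = -3/250000 rad
Load 2 — triangular load w₀=18 kN/m (0→w₀ over full span):
  θ_2 = -w₀(2x(L-x)(L-2x)(x+2L)+x²(L-x)²)/(120LEI) = -18·(2·(48/5)·(12-(48/5))·(12-2·(48/5))·((48/5)+2·12)+(48/5)²·(12-(48/5))²)/(120·12·200000) = 1296/1953125 rad
Load 3 — applied couple M₀=8 kN·m at a=8 m (b=L-a=4):
  θ_3 = (R_Ax²/2 - M_Ax - M₀(x-a))/EI  [x>a] with R_A=8/9, M_A=8/3 = ((8/9)·(48/5)²/2 - (8/3)·(48/5) - 8·((48/5)-8))/200000 = 1/78125 rad
Load 4 — point force P=-4 kN at a=9 m (b=L-a=3):
  θ_4 = Pa²(L-x)(2bL-(3b+a)(L-x))/(2L³EI)  [x>a] = (-4)·9²·(12-(48/5))·(2·3·12-(3·3+9)·(12-(48/5)))/(2·12³·200000) = -81/2500000 rad
Superposition: θ = Σ θ_i = 39497/62500000 rad ≈ 0.000632 rad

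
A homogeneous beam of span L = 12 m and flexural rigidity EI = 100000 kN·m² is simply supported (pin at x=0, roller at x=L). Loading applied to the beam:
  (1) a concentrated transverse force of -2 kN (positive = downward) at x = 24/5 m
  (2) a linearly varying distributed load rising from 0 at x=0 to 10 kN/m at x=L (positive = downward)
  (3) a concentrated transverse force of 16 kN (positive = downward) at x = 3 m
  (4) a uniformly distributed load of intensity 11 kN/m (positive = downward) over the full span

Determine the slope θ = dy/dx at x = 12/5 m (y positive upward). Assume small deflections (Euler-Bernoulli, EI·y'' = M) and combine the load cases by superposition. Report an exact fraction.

θ(12/5) = -12291/1250000 rad

Load 1 — point force P=-2 kN at a=24/5 m (b=L-a=36/5):
  θ_1 = -Pb(L²-b²-3x²)/(6LEI)  [x≤a] = -(-2)·(36/5)·(12²-(36/5)²-3·(12/5)²)/(6·12·100000) = 117/781250 rad
Load 2 — triangular load w₀=10 kN/m (0→w₀ over full span):
  θ_2 = -w₀(7L⁴-30L²x²+15x⁴)/(360LEI) = -10·(7·12⁴-30·12²·(12/5)²+15·(12/5)⁴)/(360·12·100000) = -1092/390625 rad
Load 3 — point force P=16 kN at a=3 m (b=L-a=9):
  θ_3 = -Pb(L²-b²-3x²)/(6LEI)  [x≤a] = -16·9·(12²-9²-3·(12/5)²)/(6·12·100000) = -1143/1250000 rad
Load 4 — uniform load w=11 kN/m over full span:
  θ_4 = -w(L³-6Lx²+4x³)/(24EI) = -11·(12³-6·12·(12/5)²+4·(12/5)³)/(24·100000) = -9801/1562500 rad
Superposition: θ = Σ θ_i = -12291/1250000 rad ≈ -0.009833 rad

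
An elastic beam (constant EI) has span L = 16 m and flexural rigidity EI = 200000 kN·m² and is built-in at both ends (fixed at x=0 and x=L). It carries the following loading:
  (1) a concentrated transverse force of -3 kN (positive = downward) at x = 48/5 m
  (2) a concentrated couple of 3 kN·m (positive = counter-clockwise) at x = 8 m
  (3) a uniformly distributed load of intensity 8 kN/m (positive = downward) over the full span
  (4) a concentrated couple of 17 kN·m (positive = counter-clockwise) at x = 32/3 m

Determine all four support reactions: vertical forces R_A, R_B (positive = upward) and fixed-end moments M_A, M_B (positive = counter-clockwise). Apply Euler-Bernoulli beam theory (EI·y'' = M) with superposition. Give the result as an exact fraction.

Load 1 — point force P=-3 kN at a=48/5 m (b=L-a=32/5):
  R_A = Pb²(3a+b)/L³ = (-3)·(32/5)²·(3·(48/5)+(32/5))/16³ = -132/125 kN
  M_A = Pab²/L² = (-3)·(48/5)·(32/5)²/16² = -576/125 kN·m
  R_B = Pa²(a+3b)/L³ = (-3)·(48/5)²·((48/5)+3·(32/5))/16³ = -243/125 kN
  M_B = -Pa²b/L² = -(-3)·(48/5)²·(32/5)/16² = 864/125 kN·m
Load 2 — applied couple M₀=3 kN·m at a=8 m (b=L-a=8):
  R_A = 6M₀ab/L³ = 6·3·8·8/16³ = 9/32 kN
  M_A = M₀b(2a-b)/L² = 3·8·(2·8-8)/16² = 3/4 kN·m
  R_B = -6M₀ab/L³ = -6·3·8·8/16³ = -9/32 kN
  M_B = M₀a(2b-a)/L² = 3·8·(2·8-8)/16² = 3/4 kN·m
Load 3 — uniform load w=8 kN/m over full span:
  R_A = wL/2 = 8·16/2 = 64 kN
  M_A = wL²/12 = 8·16²/12 = 512/3 kN·m
  R_B = wL/2 = 8·16/2 = 64 kN
  M_B = -wL²/12 = -8·16²/12 = -512/3 kN·m
Load 4 — applied couple M₀=17 kN·m at a=32/3 m (b=L-a=16/3):
  R_A = 6M₀ab/L³ = 6·17·(32/3)·(16/3)/16³ = 17/12 kN
  M_A = M₀b(2a-b)/L² = 17·(16/3)·(2·(32/3)-(16/3))/16² = 17/3 kN·m
  R_B = -6M₀ab/L³ = -6·17·(32/3)·(16/3)/16³ = -17/12 kN
  M_B = M₀a(2b-a)/L² = 17·(32/3)·(2·(16/3)-(32/3))/16² = 0 kN·m
Superposition: R_A = 775703/12000 kN, M_A = 258713/1500 kN·m, R_B = 724297/12000 kN, M_B = -244507/1500 kN·m

R_A = 775703/12000 kN, M_A = 258713/1500 kN·m, R_B = 724297/12000 kN, M_B = -244507/1500 kN·m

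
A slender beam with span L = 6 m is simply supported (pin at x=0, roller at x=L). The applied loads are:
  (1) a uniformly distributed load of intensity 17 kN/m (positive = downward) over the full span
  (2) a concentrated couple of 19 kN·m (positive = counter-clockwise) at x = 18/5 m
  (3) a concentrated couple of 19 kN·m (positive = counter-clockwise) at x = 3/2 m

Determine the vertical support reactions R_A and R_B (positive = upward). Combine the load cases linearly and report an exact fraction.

Load 1 — uniform load w=17 kN/m over full span:
  R_A = wL/2 = 17·6/2 = 51 kN
  R_B = wL/2 = 17·6/2 = 51 kN
Load 2 — applied couple M₀=19 kN·m at a=18/5 m (b=L-a=12/5):
  R_A = M₀/L = 19/6 kN
  R_B = -M₀/L = -19/6 kN
Load 3 — applied couple M₀=19 kN·m at a=3/2 m (b=L-a=9/2):
  R_A = M₀/L = 19/6 kN
  R_B = -M₀/L = -19/6 kN
Superposition: R_A = 172/3 kN, R_B = 134/3 kN

R_A = 172/3 kN, R_B = 134/3 kN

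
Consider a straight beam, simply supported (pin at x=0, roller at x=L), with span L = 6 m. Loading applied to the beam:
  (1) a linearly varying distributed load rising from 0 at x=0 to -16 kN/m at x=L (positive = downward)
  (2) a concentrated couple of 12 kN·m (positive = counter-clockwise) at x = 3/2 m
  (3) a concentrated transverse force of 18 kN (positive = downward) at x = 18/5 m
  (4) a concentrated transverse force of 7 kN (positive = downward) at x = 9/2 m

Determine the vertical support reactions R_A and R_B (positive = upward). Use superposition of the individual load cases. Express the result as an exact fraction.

R_A = -101/20 kN, R_B = -359/20 kN

Load 1 — triangular load w₀=-16 kN/m (0→w₀ over full span):
  R_A = w₀L/6 = (-16)·6/6 = -16 kN
  R_B = w₀L/3 = (-16)·6/3 = -32 kN
Load 2 — applied couple M₀=12 kN·m at a=3/2 m (b=L-a=9/2):
  R_A = M₀/L = 12/6 = 2 kN
  R_B = -M₀/L = -12/6 = -2 kN
Load 3 — point force P=18 kN at a=18/5 m (b=L-a=12/5):
  R_A = Pb/L = 18·(12/5)/6 = 36/5 kN
  R_B = Pa/L = 18·(18/5)/6 = 54/5 kN
Load 4 — point force P=7 kN at a=9/2 m (b=L-a=3/2):
  R_A = Pb/L = 7·(3/2)/6 = 7/4 kN
  R_B = Pa/L = 7·(9/2)/6 = 21/4 kN
Superposition: R_A = -101/20 kN, R_B = -359/20 kN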